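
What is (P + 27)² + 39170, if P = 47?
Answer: 44646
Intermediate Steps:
(P + 27)² + 39170 = (47 + 27)² + 39170 = 74² + 39170 = 5476 + 39170 = 44646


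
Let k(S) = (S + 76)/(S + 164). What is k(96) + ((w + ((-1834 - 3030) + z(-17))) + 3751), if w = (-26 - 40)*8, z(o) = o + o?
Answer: -108832/65 ≈ -1674.3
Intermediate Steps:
z(o) = 2*o
w = -528 (w = -66*8 = -528)
k(S) = (76 + S)/(164 + S)
k(96) + ((w + ((-1834 - 3030) + z(-17))) + 3751) = (76 + 96)/(164 + 96) + ((-528 + ((-1834 - 3030) + 2*(-17))) + 3751) = 172/260 + ((-528 + (-4864 - 34)) + 3751) = (1/260)*172 + ((-528 - 4898) + 3751) = 43/65 + (-5426 + 3751) = 43/65 - 1675 = -108832/65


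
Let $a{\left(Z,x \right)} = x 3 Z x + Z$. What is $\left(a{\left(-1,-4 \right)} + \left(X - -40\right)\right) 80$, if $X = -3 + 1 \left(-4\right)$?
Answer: $-1280$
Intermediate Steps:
$X = -7$ ($X = -3 - 4 = -7$)
$a{\left(Z,x \right)} = Z + 3 Z x^{2}$ ($a{\left(Z,x \right)} = 3 x Z x + Z = 3 Z x x + Z = 3 Z x^{2} + Z = Z + 3 Z x^{2}$)
$\left(a{\left(-1,-4 \right)} + \left(X - -40\right)\right) 80 = \left(- (1 + 3 \left(-4\right)^{2}) - -33\right) 80 = \left(- (1 + 3 \cdot 16) + \left(-7 + 40\right)\right) 80 = \left(- (1 + 48) + 33\right) 80 = \left(\left(-1\right) 49 + 33\right) 80 = \left(-49 + 33\right) 80 = \left(-16\right) 80 = -1280$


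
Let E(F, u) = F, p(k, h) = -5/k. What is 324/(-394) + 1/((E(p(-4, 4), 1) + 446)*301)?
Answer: -87234430/106082333 ≈ -0.82233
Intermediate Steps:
324/(-394) + 1/((E(p(-4, 4), 1) + 446)*301) = 324/(-394) + 1/((-5/(-4) + 446)*301) = 324*(-1/394) + (1/301)/(-5*(-1/4) + 446) = -162/197 + (1/301)/(5/4 + 446) = -162/197 + (1/301)/(1789/4) = -162/197 + (4/1789)*(1/301) = -162/197 + 4/538489 = -87234430/106082333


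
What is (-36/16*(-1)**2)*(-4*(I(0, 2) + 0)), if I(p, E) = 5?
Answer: 45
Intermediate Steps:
(-36/16*(-1)**2)*(-4*(I(0, 2) + 0)) = (-36/16*(-1)**2)*(-4*(5 + 0)) = (-36*1/16*1)*(-4*5) = -9/4*1*(-20) = -9/4*(-20) = 45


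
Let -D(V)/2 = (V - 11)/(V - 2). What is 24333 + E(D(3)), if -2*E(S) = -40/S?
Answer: 97337/4 ≈ 24334.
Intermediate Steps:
D(V) = -2*(-11 + V)/(-2 + V) (D(V) = -2*(V - 11)/(V - 2) = -2*(-11 + V)/(-2 + V))
E(S) = 20/S (E(S) = -(-5)*8/S/2 = -(-20)/S = 20/S)
24333 + E(D(3)) = 24333 + 20/((2*(11 - 1*3)/(-2 + 3))) = 24333 + 20/((2*(11 - 3)/1)) = 24333 + 20/((2*1*8)) = 24333 + 20/16 = 24333 + 20*(1/16) = 24333 + 5/4 = 97337/4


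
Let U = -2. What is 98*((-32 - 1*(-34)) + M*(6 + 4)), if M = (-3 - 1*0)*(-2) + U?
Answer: 4116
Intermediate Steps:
M = 4 (M = (-3 - 1*0)*(-2) - 2 = (-3 + 0)*(-2) - 2 = -3*(-2) - 2 = 6 - 2 = 4)
98*((-32 - 1*(-34)) + M*(6 + 4)) = 98*((-32 - 1*(-34)) + 4*(6 + 4)) = 98*((-32 + 34) + 4*10) = 98*(2 + 40) = 98*42 = 4116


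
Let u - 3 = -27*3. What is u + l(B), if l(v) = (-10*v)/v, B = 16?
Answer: -88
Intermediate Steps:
u = -78 (u = 3 - 27*3 = 3 - 81 = -78)
l(v) = -10
u + l(B) = -78 - 10 = -88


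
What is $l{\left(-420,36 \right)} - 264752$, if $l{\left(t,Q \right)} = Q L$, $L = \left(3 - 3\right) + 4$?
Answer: $-264608$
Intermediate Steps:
$L = 4$ ($L = 0 + 4 = 4$)
$l{\left(t,Q \right)} = 4 Q$ ($l{\left(t,Q \right)} = Q 4 = 4 Q$)
$l{\left(-420,36 \right)} - 264752 = 4 \cdot 36 - 264752 = 144 - 264752 = -264608$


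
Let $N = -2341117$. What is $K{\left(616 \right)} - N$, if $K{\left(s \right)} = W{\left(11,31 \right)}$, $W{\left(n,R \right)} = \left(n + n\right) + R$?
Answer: $2341170$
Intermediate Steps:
$W{\left(n,R \right)} = R + 2 n$ ($W{\left(n,R \right)} = 2 n + R = R + 2 n$)
$K{\left(s \right)} = 53$ ($K{\left(s \right)} = 31 + 2 \cdot 11 = 31 + 22 = 53$)
$K{\left(616 \right)} - N = 53 - -2341117 = 53 + 2341117 = 2341170$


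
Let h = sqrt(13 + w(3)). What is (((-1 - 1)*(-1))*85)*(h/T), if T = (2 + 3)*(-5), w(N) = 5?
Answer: -102*sqrt(2)/5 ≈ -28.850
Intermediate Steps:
h = 3*sqrt(2) (h = sqrt(13 + 5) = sqrt(18) = 3*sqrt(2) ≈ 4.2426)
T = -25 (T = 5*(-5) = -25)
(((-1 - 1)*(-1))*85)*(h/T) = (((-1 - 1)*(-1))*85)*((3*sqrt(2))/(-25)) = (-2*(-1)*85)*((3*sqrt(2))*(-1/25)) = (2*85)*(-3*sqrt(2)/25) = 170*(-3*sqrt(2)/25) = -102*sqrt(2)/5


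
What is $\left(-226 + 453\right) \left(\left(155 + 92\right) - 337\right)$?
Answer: $-20430$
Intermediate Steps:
$\left(-226 + 453\right) \left(\left(155 + 92\right) - 337\right) = 227 \left(247 - 337\right) = 227 \left(-90\right) = -20430$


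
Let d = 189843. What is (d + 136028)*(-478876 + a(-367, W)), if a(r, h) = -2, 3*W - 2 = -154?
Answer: -156052452738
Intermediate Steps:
W = -152/3 (W = ⅔ + (⅓)*(-154) = ⅔ - 154/3 = -152/3 ≈ -50.667)
(d + 136028)*(-478876 + a(-367, W)) = (189843 + 136028)*(-478876 - 2) = 325871*(-478878) = -156052452738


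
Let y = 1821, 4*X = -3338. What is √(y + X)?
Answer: √3946/2 ≈ 31.409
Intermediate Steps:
X = -1669/2 (X = (¼)*(-3338) = -1669/2 ≈ -834.50)
√(y + X) = √(1821 - 1669/2) = √(1973/2) = √3946/2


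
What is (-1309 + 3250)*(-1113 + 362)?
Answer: -1457691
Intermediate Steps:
(-1309 + 3250)*(-1113 + 362) = 1941*(-751) = -1457691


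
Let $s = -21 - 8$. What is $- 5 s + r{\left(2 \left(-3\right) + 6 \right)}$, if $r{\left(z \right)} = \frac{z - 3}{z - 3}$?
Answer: $146$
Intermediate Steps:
$r{\left(z \right)} = 1$ ($r{\left(z \right)} = \frac{-3 + z}{-3 + z} = 1$)
$s = -29$ ($s = -21 - 8 = -29$)
$- 5 s + r{\left(2 \left(-3\right) + 6 \right)} = \left(-5\right) \left(-29\right) + 1 = 145 + 1 = 146$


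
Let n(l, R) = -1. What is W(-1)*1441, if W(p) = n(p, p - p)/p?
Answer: 1441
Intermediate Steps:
W(p) = -1/p
W(-1)*1441 = -1/(-1)*1441 = -1*(-1)*1441 = 1*1441 = 1441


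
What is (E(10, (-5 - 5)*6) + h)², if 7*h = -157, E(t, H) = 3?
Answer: 18496/49 ≈ 377.47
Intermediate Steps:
h = -157/7 (h = (⅐)*(-157) = -157/7 ≈ -22.429)
(E(10, (-5 - 5)*6) + h)² = (3 - 157/7)² = (-136/7)² = 18496/49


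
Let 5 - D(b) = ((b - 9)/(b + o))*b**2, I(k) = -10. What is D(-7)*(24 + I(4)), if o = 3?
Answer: -2674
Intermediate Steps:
D(b) = 5 - b**2*(-9 + b)/(3 + b) (D(b) = 5 - (b - 9)/(b + 3)*b**2 = 5 - (-9 + b)/(3 + b)*b**2 = 5 - b**2*(-9 + b)/(3 + b))
D(-7)*(24 + I(4)) = ((15 - 1*(-7)**3 + 5*(-7) + 9*(-7)**2)/(3 - 7))*(24 - 10) = ((15 - 1*(-343) - 35 + 9*49)/(-4))*14 = -(15 + 343 - 35 + 441)/4*14 = -1/4*764*14 = -191*14 = -2674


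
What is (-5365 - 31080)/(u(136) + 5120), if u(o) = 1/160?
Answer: -5831200/819201 ≈ -7.1182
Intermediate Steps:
u(o) = 1/160
(-5365 - 31080)/(u(136) + 5120) = (-5365 - 31080)/(1/160 + 5120) = -36445/819201/160 = -36445*160/819201 = -5831200/819201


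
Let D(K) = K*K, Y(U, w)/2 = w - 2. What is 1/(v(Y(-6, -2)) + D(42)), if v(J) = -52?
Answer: 1/1712 ≈ 0.00058411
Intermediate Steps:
Y(U, w) = -4 + 2*w (Y(U, w) = 2*(w - 2) = 2*(-2 + w) = -4 + 2*w)
D(K) = K²
1/(v(Y(-6, -2)) + D(42)) = 1/(-52 + 42²) = 1/(-52 + 1764) = 1/1712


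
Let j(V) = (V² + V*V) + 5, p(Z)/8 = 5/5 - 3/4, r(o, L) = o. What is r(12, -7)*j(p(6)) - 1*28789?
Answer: -28633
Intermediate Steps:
p(Z) = 2 (p(Z) = 8*(5/5 - 3/4) = 8*(5*(⅕) - 3*¼) = 8*(1 - ¾) = 8*(¼) = 2)
j(V) = 5 + 2*V² (j(V) = (V² + V²) + 5 = 2*V² + 5 = 5 + 2*V²)
r(12, -7)*j(p(6)) - 1*28789 = 12*(5 + 2*2²) - 1*28789 = 12*(5 + 2*4) - 28789 = 12*(5 + 8) - 28789 = 12*13 - 28789 = 156 - 28789 = -28633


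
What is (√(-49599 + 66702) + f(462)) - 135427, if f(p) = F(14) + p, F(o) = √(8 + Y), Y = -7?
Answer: -134964 + √17103 ≈ -1.3483e+5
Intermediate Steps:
F(o) = 1 (F(o) = √(8 - 7) = √1 = 1)
f(p) = 1 + p
(√(-49599 + 66702) + f(462)) - 135427 = (√(-49599 + 66702) + (1 + 462)) - 135427 = (√17103 + 463) - 135427 = (463 + √17103) - 135427 = -134964 + √17103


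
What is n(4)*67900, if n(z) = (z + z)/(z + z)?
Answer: 67900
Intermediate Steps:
n(z) = 1 (n(z) = (2*z)/((2*z)) = (2*z)*(1/(2*z)) = 1)
n(4)*67900 = 1*67900 = 67900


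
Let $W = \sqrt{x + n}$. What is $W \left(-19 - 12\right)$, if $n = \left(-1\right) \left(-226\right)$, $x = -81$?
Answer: $- 31 \sqrt{145} \approx -373.29$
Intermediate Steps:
$n = 226$
$W = \sqrt{145}$ ($W = \sqrt{-81 + 226} = \sqrt{145} \approx 12.042$)
$W \left(-19 - 12\right) = \sqrt{145} \left(-19 - 12\right) = \sqrt{145} \left(-31\right) = - 31 \sqrt{145}$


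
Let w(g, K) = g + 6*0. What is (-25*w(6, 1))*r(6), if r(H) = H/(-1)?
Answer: 900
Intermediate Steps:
r(H) = -H (r(H) = H*(-1) = -H)
w(g, K) = g (w(g, K) = g + 0 = g)
(-25*w(6, 1))*r(6) = (-25*6)*(-1*6) = -150*(-6) = 900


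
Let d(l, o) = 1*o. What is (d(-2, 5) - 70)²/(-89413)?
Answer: -4225/89413 ≈ -0.047253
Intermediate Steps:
d(l, o) = o
(d(-2, 5) - 70)²/(-89413) = (5 - 70)²/(-89413) = (-65)²*(-1/89413) = 4225*(-1/89413) = -4225/89413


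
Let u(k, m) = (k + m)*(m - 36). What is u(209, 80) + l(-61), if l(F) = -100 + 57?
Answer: 12673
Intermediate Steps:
u(k, m) = (-36 + m)*(k + m) (u(k, m) = (k + m)*(-36 + m) = (-36 + m)*(k + m))
l(F) = -43
u(209, 80) + l(-61) = (80² - 36*209 - 36*80 + 209*80) - 43 = (6400 - 7524 - 2880 + 16720) - 43 = 12716 - 43 = 12673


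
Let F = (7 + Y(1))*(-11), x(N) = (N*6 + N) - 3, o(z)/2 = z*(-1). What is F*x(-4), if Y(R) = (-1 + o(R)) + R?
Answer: 1705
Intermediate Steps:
o(z) = -2*z (o(z) = 2*(z*(-1)) = 2*(-z) = -2*z)
Y(R) = -1 - R (Y(R) = (-1 - 2*R) + R = -1 - R)
x(N) = -3 + 7*N (x(N) = (6*N + N) - 3 = 7*N - 3 = -3 + 7*N)
F = -55 (F = (7 + (-1 - 1*1))*(-11) = (7 + (-1 - 1))*(-11) = (7 - 2)*(-11) = 5*(-11) = -55)
F*x(-4) = -55*(-3 + 7*(-4)) = -55*(-3 - 28) = -55*(-31) = 1705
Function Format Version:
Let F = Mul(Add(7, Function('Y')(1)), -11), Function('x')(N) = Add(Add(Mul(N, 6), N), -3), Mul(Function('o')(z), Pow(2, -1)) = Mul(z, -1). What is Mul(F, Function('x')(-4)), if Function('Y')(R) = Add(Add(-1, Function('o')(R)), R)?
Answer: 1705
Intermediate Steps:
Function('o')(z) = Mul(-2, z) (Function('o')(z) = Mul(2, Mul(z, -1)) = Mul(2, Mul(-1, z)) = Mul(-2, z))
Function('Y')(R) = Add(-1, Mul(-1, R)) (Function('Y')(R) = Add(Add(-1, Mul(-2, R)), R) = Add(-1, Mul(-1, R)))
Function('x')(N) = Add(-3, Mul(7, N)) (Function('x')(N) = Add(Add(Mul(6, N), N), -3) = Add(Mul(7, N), -3) = Add(-3, Mul(7, N)))
F = -55 (F = Mul(Add(7, Add(-1, Mul(-1, 1))), -11) = Mul(Add(7, Add(-1, -1)), -11) = Mul(Add(7, -2), -11) = Mul(5, -11) = -55)
Mul(F, Function('x')(-4)) = Mul(-55, Add(-3, Mul(7, -4))) = Mul(-55, Add(-3, -28)) = Mul(-55, -31) = 1705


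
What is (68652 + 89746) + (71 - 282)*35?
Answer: 151013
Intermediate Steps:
(68652 + 89746) + (71 - 282)*35 = 158398 - 211*35 = 158398 - 7385 = 151013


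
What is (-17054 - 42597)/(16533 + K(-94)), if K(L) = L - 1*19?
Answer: -59651/16420 ≈ -3.6328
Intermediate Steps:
K(L) = -19 + L (K(L) = L - 19 = -19 + L)
(-17054 - 42597)/(16533 + K(-94)) = (-17054 - 42597)/(16533 + (-19 - 94)) = -59651/(16533 - 113) = -59651/16420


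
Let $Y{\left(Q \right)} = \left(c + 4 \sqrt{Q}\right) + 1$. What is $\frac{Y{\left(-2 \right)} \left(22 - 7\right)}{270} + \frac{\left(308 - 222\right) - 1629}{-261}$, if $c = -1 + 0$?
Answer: $\frac{1543}{261} + \frac{2 i \sqrt{2}}{9} \approx 5.9119 + 0.31427 i$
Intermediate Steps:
$c = -1$
$Y{\left(Q \right)} = 4 \sqrt{Q}$ ($Y{\left(Q \right)} = \left(-1 + 4 \sqrt{Q}\right) + 1 = 4 \sqrt{Q}$)
$\frac{Y{\left(-2 \right)} \left(22 - 7\right)}{270} + \frac{\left(308 - 222\right) - 1629}{-261} = \frac{4 \sqrt{-2} \left(22 - 7\right)}{270} + \frac{\left(308 - 222\right) - 1629}{-261} = 4 i \sqrt{2} \cdot 15 \cdot \frac{1}{270} + \left(86 - 1629\right) \left(- \frac{1}{261}\right) = 4 i \sqrt{2} \cdot 15 \cdot \frac{1}{270} - - \frac{1543}{261} = 60 i \sqrt{2} \cdot \frac{1}{270} + \frac{1543}{261} = \frac{2 i \sqrt{2}}{9} + \frac{1543}{261} = \frac{1543}{261} + \frac{2 i \sqrt{2}}{9}$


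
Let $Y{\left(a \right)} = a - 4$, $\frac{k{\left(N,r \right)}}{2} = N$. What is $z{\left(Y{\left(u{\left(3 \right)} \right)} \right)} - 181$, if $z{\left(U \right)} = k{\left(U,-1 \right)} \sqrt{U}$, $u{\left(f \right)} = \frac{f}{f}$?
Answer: $-181 - 6 i \sqrt{3} \approx -181.0 - 10.392 i$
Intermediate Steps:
$u{\left(f \right)} = 1$
$k{\left(N,r \right)} = 2 N$
$Y{\left(a \right)} = -4 + a$
$z{\left(U \right)} = 2 U^{\frac{3}{2}}$ ($z{\left(U \right)} = 2 U \sqrt{U} = 2 U^{\frac{3}{2}}$)
$z{\left(Y{\left(u{\left(3 \right)} \right)} \right)} - 181 = 2 \left(-4 + 1\right)^{\frac{3}{2}} - 181 = 2 \left(-3\right)^{\frac{3}{2}} - 181 = 2 \left(- 3 i \sqrt{3}\right) - 181 = - 6 i \sqrt{3} - 181 = -181 - 6 i \sqrt{3}$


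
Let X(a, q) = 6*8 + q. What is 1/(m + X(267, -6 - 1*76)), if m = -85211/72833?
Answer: -72833/2561533 ≈ -0.028433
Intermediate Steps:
X(a, q) = 48 + q
m = -85211/72833 (m = -85211*1/72833 = -85211/72833 ≈ -1.1700)
1/(m + X(267, -6 - 1*76)) = 1/(-85211/72833 + (48 + (-6 - 1*76))) = 1/(-85211/72833 + (48 + (-6 - 76))) = 1/(-85211/72833 + (48 - 82)) = 1/(-85211/72833 - 34) = 1/(-2561533/72833) = -72833/2561533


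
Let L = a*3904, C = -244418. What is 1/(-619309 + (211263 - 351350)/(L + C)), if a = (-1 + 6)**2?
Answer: -146818/90925568675 ≈ -1.6147e-6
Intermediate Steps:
a = 25 (a = 5**2 = 25)
L = 97600 (L = 25*3904 = 97600)
1/(-619309 + (211263 - 351350)/(L + C)) = 1/(-619309 + (211263 - 351350)/(97600 - 244418)) = 1/(-619309 - 140087/(-146818)) = 1/(-619309 - 140087*(-1/146818)) = 1/(-619309 + 140087/146818) = 1/(-90925568675/146818) = -146818/90925568675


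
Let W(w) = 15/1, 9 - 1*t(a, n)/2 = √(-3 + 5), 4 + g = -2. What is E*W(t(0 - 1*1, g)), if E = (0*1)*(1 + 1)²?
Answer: 0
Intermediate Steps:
g = -6 (g = -4 - 2 = -6)
t(a, n) = 18 - 2*√2 (t(a, n) = 18 - 2*√(-3 + 5) = 18 - 2*√2)
W(w) = 15 (W(w) = 15*1 = 15)
E = 0 (E = 0*2² = 0*4 = 0)
E*W(t(0 - 1*1, g)) = 0*15 = 0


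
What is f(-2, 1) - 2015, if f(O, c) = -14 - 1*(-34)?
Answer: -1995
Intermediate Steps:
f(O, c) = 20 (f(O, c) = -14 + 34 = 20)
f(-2, 1) - 2015 = 20 - 2015 = -1995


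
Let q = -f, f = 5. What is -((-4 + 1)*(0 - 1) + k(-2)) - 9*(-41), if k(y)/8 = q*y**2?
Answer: 526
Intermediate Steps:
q = -5 (q = -1*5 = -5)
k(y) = -40*y**2 (k(y) = 8*(-5*y**2) = -40*y**2)
-((-4 + 1)*(0 - 1) + k(-2)) - 9*(-41) = -((-4 + 1)*(0 - 1) - 40*(-2)**2) - 9*(-41) = -(-3*(-1) - 40*4) + 369 = -(3 - 160) + 369 = -1*(-157) + 369 = 157 + 369 = 526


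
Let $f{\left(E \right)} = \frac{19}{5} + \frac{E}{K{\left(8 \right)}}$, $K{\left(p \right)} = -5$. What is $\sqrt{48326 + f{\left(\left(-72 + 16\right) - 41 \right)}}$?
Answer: $\frac{\sqrt{1208730}}{5} \approx 219.88$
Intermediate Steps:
$f{\left(E \right)} = \frac{19}{5} - \frac{E}{5}$ ($f{\left(E \right)} = \frac{19}{5} + \frac{E}{-5} = 19 \cdot \frac{1}{5} + E \left(- \frac{1}{5}\right) = \frac{19}{5} - \frac{E}{5}$)
$\sqrt{48326 + f{\left(\left(-72 + 16\right) - 41 \right)}} = \sqrt{48326 - \left(- \frac{19}{5} + \frac{\left(-72 + 16\right) - 41}{5}\right)} = \sqrt{48326 - \left(- \frac{19}{5} + \frac{-56 - 41}{5}\right)} = \sqrt{48326 + \left(\frac{19}{5} - - \frac{97}{5}\right)} = \sqrt{48326 + \left(\frac{19}{5} + \frac{97}{5}\right)} = \sqrt{48326 + \frac{116}{5}} = \sqrt{\frac{241746}{5}} = \frac{\sqrt{1208730}}{5}$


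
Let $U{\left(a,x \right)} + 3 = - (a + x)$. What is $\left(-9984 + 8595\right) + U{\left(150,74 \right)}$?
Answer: $-1616$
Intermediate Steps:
$U{\left(a,x \right)} = -3 - a - x$ ($U{\left(a,x \right)} = -3 - \left(a + x\right) = -3 - a - x$)
$\left(-9984 + 8595\right) + U{\left(150,74 \right)} = \left(-9984 + 8595\right) - 227 = -1389 - 227 = -1616$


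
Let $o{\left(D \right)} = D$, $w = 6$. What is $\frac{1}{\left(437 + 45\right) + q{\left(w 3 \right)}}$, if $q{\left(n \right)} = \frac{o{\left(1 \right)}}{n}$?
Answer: $\frac{18}{8677} \approx 0.0020745$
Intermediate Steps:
$q{\left(n \right)} = \frac{1}{n}$ ($q{\left(n \right)} = 1 \frac{1}{n} = \frac{1}{n}$)
$\frac{1}{\left(437 + 45\right) + q{\left(w 3 \right)}} = \frac{1}{\left(437 + 45\right) + \frac{1}{6 \cdot 3}} = \frac{1}{482 + \frac{1}{18}} = \frac{1}{\frac{8677}{18}} = \frac{18}{8677}$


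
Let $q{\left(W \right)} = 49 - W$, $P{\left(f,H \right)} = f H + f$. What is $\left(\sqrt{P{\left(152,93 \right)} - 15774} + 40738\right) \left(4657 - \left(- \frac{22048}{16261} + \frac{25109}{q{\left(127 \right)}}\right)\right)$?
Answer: $\frac{128666092567231}{634179} + \frac{6316760399 i \sqrt{1486}}{1268358} \approx 2.0289 \cdot 10^{8} + 1.9198 \cdot 10^{5} i$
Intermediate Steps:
$P{\left(f,H \right)} = f + H f$ ($P{\left(f,H \right)} = H f + f = f + H f$)
$\left(\sqrt{P{\left(152,93 \right)} - 15774} + 40738\right) \left(4657 - \left(- \frac{22048}{16261} + \frac{25109}{q{\left(127 \right)}}\right)\right) = \left(\sqrt{152 \left(1 + 93\right) - 15774} + 40738\right) \left(4657 - \left(- \frac{22048}{16261} + \frac{25109}{49 - 127}\right)\right) = \left(\sqrt{152 \cdot 94 - 15774} + 40738\right) \left(4657 - \left(- \frac{22048}{16261} + \frac{25109}{49 - 127}\right)\right) = \left(\sqrt{14288 - 15774} + 40738\right) \left(4657 - \left(- \frac{22048}{16261} + \frac{25109}{-78}\right)\right) = \left(\sqrt{-1486} + 40738\right) \left(4657 + \left(\frac{22048}{16261} - - \frac{25109}{78}\right)\right) = \left(i \sqrt{1486} + 40738\right) \left(4657 + \left(\frac{22048}{16261} + \frac{25109}{78}\right)\right) = \left(40738 + i \sqrt{1486}\right) \left(4657 + \frac{410017193}{1268358}\right) = \left(40738 + i \sqrt{1486}\right) \frac{6316760399}{1268358} = \frac{128666092567231}{634179} + \frac{6316760399 i \sqrt{1486}}{1268358}$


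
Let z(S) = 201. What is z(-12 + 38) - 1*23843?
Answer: -23642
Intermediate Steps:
z(-12 + 38) - 1*23843 = 201 - 1*23843 = 201 - 23843 = -23642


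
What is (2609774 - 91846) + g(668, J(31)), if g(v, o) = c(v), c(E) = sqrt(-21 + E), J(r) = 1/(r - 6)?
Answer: 2517928 + sqrt(647) ≈ 2.5180e+6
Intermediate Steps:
J(r) = 1/(-6 + r)
g(v, o) = sqrt(-21 + v)
(2609774 - 91846) + g(668, J(31)) = (2609774 - 91846) + sqrt(-21 + 668) = 2517928 + sqrt(647)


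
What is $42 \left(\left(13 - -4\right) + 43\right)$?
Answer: $2520$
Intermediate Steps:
$42 \left(\left(13 - -4\right) + 43\right) = 42 \left(\left(13 + 4\right) + 43\right) = 42 \left(17 + 43\right) = 42 \cdot 60 = 2520$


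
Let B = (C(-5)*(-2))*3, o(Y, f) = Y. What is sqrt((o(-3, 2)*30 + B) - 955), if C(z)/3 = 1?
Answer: I*sqrt(1063) ≈ 32.604*I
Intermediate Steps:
C(z) = 3 (C(z) = 3*1 = 3)
B = -18 (B = (3*(-2))*3 = -6*3 = -18)
sqrt((o(-3, 2)*30 + B) - 955) = sqrt((-3*30 - 18) - 955) = sqrt((-90 - 18) - 955) = sqrt(-108 - 955) = sqrt(-1063) = I*sqrt(1063)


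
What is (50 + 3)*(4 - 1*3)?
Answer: 53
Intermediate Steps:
(50 + 3)*(4 - 1*3) = 53*(4 - 3) = 53*1 = 53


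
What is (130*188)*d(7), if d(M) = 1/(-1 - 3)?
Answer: -6110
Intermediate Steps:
d(M) = -¼ (d(M) = 1/(-4) = -¼)
(130*188)*d(7) = (130*188)*(-¼) = 24440*(-¼) = -6110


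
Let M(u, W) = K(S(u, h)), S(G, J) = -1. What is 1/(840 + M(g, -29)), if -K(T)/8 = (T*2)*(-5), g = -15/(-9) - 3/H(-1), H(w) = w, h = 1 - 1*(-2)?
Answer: 1/760 ≈ 0.0013158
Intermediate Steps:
h = 3 (h = 1 + 2 = 3)
g = 14/3 (g = -15/(-9) - 3/(-1) = -15*(-⅑) - 3*(-1) = 5/3 + 3 = 14/3 ≈ 4.6667)
K(T) = 80*T (K(T) = -8*T*2*(-5) = -8*2*T*(-5) = -(-80)*T = 80*T)
M(u, W) = -80 (M(u, W) = 80*(-1) = -80)
1/(840 + M(g, -29)) = 1/(840 - 80) = 1/760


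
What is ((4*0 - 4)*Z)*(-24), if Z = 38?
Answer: 3648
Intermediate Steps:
((4*0 - 4)*Z)*(-24) = ((4*0 - 4)*38)*(-24) = ((0 - 4)*38)*(-24) = -4*38*(-24) = -152*(-24) = 3648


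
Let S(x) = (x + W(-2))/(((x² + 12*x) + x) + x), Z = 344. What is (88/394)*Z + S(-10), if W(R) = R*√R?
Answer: 60741/788 + I*√2/20 ≈ 77.083 + 0.070711*I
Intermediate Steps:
W(R) = R^(3/2)
S(x) = (x - 2*I*√2)/(x² + 14*x) (S(x) = (x + (-2)^(3/2))/(((x² + 12*x) + x) + x) = (x - 2*I*√2)/((x² + 13*x) + x) = (x - 2*I*√2)/(x² + 14*x))
(88/394)*Z + S(-10) = (88/394)*344 + (-10 - 2*I*√2)/((-10)*(14 - 10)) = (88*(1/394))*344 - ⅒*(-10 - 2*I*√2)/4 = (44/197)*344 - ⅒*¼*(-10 - 2*I*√2) = 15136/197 + (¼ + I*√2/20) = 60741/788 + I*√2/20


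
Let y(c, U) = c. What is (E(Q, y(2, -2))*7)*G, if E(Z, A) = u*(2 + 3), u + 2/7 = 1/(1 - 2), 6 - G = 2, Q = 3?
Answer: -180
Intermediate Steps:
G = 4 (G = 6 - 1*2 = 6 - 2 = 4)
u = -9/7 (u = -2/7 + 1/(1 - 2) = -2/7 + 1/(-1) = -2/7 - 1 = -9/7 ≈ -1.2857)
E(Z, A) = -45/7 (E(Z, A) = -9*(2 + 3)/7 = -9/7*5 = -45/7)
(E(Q, y(2, -2))*7)*G = -45/7*7*4 = -45*4 = -180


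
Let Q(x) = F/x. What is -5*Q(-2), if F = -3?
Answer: -15/2 ≈ -7.5000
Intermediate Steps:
Q(x) = -3/x
-5*Q(-2) = -(-15)/(-2) = -(-15)*(-1)/2 = -5*3/2 = -15/2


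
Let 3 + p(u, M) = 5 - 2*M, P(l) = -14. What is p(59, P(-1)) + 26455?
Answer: 26485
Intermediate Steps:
p(u, M) = 2 - 2*M (p(u, M) = -3 + (5 - 2*M) = 2 - 2*M)
p(59, P(-1)) + 26455 = (2 - 2*(-14)) + 26455 = (2 + 28) + 26455 = 30 + 26455 = 26485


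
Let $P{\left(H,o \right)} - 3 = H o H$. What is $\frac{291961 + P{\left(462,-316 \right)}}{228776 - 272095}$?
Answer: $\frac{67156340}{43319} \approx 1550.3$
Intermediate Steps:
$P{\left(H,o \right)} = 3 + o H^{2}$ ($P{\left(H,o \right)} = 3 + H o H = 3 + o H^{2}$)
$\frac{291961 + P{\left(462,-316 \right)}}{228776 - 272095} = \frac{291961 + \left(3 - 316 \cdot 462^{2}\right)}{228776 - 272095} = \frac{291961 + \left(3 - 67448304\right)}{-43319} = \left(291961 + \left(3 - 67448304\right)\right) \left(- \frac{1}{43319}\right) = \left(291961 - 67448301\right) \left(- \frac{1}{43319}\right) = \left(-67156340\right) \left(- \frac{1}{43319}\right) = \frac{67156340}{43319}$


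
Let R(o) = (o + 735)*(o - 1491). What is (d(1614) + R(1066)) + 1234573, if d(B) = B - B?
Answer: 469148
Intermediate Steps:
d(B) = 0
R(o) = (-1491 + o)*(735 + o) (R(o) = (735 + o)*(-1491 + o) = (-1491 + o)*(735 + o))
(d(1614) + R(1066)) + 1234573 = (0 + (-1095885 + 1066² - 756*1066)) + 1234573 = (0 + (-1095885 + 1136356 - 805896)) + 1234573 = (0 - 765425) + 1234573 = -765425 + 1234573 = 469148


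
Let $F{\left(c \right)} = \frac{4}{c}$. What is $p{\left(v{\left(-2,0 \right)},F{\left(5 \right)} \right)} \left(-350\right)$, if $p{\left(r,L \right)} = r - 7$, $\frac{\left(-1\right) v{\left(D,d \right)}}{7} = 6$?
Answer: $17150$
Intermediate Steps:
$v{\left(D,d \right)} = -42$ ($v{\left(D,d \right)} = \left(-7\right) 6 = -42$)
$p{\left(r,L \right)} = -7 + r$ ($p{\left(r,L \right)} = r - 7 = -7 + r$)
$p{\left(v{\left(-2,0 \right)},F{\left(5 \right)} \right)} \left(-350\right) = \left(-7 - 42\right) \left(-350\right) = \left(-49\right) \left(-350\right) = 17150$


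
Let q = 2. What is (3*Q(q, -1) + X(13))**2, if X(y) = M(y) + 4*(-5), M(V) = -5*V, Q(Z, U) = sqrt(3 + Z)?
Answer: 7270 - 510*sqrt(5) ≈ 6129.6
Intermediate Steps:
X(y) = -20 - 5*y (X(y) = -5*y + 4*(-5) = -5*y - 20 = -20 - 5*y)
(3*Q(q, -1) + X(13))**2 = (3*sqrt(3 + 2) + (-20 - 5*13))**2 = (3*sqrt(5) + (-20 - 65))**2 = (3*sqrt(5) - 85)**2 = (-85 + 3*sqrt(5))**2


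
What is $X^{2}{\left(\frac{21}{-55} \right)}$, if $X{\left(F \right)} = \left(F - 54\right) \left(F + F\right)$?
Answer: $\frac{15780886884}{9150625} \approx 1724.6$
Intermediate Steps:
$X{\left(F \right)} = 2 F \left(-54 + F\right)$ ($X{\left(F \right)} = \left(-54 + F\right) 2 F = 2 F \left(-54 + F\right)$)
$X^{2}{\left(\frac{21}{-55} \right)} = \left(2 \frac{21}{-55} \left(-54 + \frac{21}{-55}\right)\right)^{2} = \left(2 \cdot 21 \left(- \frac{1}{55}\right) \left(-54 + 21 \left(- \frac{1}{55}\right)\right)\right)^{2} = \left(2 \left(- \frac{21}{55}\right) \left(-54 - \frac{21}{55}\right)\right)^{2} = \left(2 \left(- \frac{21}{55}\right) \left(- \frac{2991}{55}\right)\right)^{2} = \left(\frac{125622}{3025}\right)^{2} = \frac{15780886884}{9150625}$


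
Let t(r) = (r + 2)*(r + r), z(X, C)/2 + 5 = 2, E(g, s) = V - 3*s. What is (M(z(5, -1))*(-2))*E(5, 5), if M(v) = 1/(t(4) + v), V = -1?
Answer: 16/21 ≈ 0.76190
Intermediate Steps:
E(g, s) = -1 - 3*s
z(X, C) = -6 (z(X, C) = -10 + 2*2 = -10 + 4 = -6)
t(r) = 2*r*(2 + r) (t(r) = (2 + r)*(2*r) = 2*r*(2 + r))
M(v) = 1/(48 + v) (M(v) = 1/(2*4*(2 + 4) + v) = 1/(2*4*6 + v) = 1/(48 + v))
(M(z(5, -1))*(-2))*E(5, 5) = (-2/(48 - 6))*(-1 - 3*5) = (-2/42)*(-1 - 15) = ((1/42)*(-2))*(-16) = -1/21*(-16) = 16/21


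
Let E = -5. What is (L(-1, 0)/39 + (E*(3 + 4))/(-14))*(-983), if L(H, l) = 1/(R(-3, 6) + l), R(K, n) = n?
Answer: -288019/117 ≈ -2461.7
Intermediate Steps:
L(H, l) = 1/(6 + l)
(L(-1, 0)/39 + (E*(3 + 4))/(-14))*(-983) = (1/((6 + 0)*39) - 5*(3 + 4)/(-14))*(-983) = ((1/39)/6 - 5*7*(-1/14))*(-983) = ((1/6)*(1/39) - 35*(-1/14))*(-983) = (1/234 + 5/2)*(-983) = (293/117)*(-983) = -288019/117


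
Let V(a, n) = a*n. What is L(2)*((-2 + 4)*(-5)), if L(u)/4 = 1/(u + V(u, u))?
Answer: -20/3 ≈ -6.6667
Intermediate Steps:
L(u) = 4/(u + u²) (L(u) = 4/(u + u*u) = 4/(u + u²))
L(2)*((-2 + 4)*(-5)) = (4/(2*(1 + 2)))*((-2 + 4)*(-5)) = (4*(½)/3)*(2*(-5)) = (4*(½)*(⅓))*(-10) = (⅔)*(-10) = -20/3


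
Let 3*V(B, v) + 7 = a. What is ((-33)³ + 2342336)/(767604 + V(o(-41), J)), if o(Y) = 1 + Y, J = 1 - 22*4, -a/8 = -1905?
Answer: 6919197/2318045 ≈ 2.9849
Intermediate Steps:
a = 15240 (a = -8*(-1905) = 15240)
J = -87 (J = 1 - 88 = -87)
V(B, v) = 15233/3 (V(B, v) = -7/3 + (⅓)*15240 = -7/3 + 5080 = 15233/3)
((-33)³ + 2342336)/(767604 + V(o(-41), J)) = ((-33)³ + 2342336)/(767604 + 15233/3) = (-35937 + 2342336)/(2318045/3) = 2306399*(3/2318045) = 6919197/2318045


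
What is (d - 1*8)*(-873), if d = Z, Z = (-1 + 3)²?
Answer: 3492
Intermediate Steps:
Z = 4 (Z = 2² = 4)
d = 4
(d - 1*8)*(-873) = (4 - 1*8)*(-873) = (4 - 8)*(-873) = -4*(-873) = 3492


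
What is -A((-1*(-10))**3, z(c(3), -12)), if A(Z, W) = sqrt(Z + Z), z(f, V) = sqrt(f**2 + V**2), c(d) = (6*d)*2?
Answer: -20*sqrt(5) ≈ -44.721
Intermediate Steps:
c(d) = 12*d
z(f, V) = sqrt(V**2 + f**2)
A(Z, W) = sqrt(2)*sqrt(Z) (A(Z, W) = sqrt(2*Z) = sqrt(2)*sqrt(Z))
-A((-1*(-10))**3, z(c(3), -12)) = -sqrt(2)*sqrt((-1*(-10))**3) = -sqrt(2)*sqrt(10**3) = -sqrt(2)*sqrt(1000) = -sqrt(2)*10*sqrt(10) = -20*sqrt(5)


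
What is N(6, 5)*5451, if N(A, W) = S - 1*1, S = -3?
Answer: -21804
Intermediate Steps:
N(A, W) = -4 (N(A, W) = -3 - 1*1 = -3 - 1 = -4)
N(6, 5)*5451 = -4*5451 = -21804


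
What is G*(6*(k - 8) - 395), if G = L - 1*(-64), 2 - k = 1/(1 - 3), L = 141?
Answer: -87740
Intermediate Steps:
k = 5/2 (k = 2 - 1/(1 - 3) = 2 - 1/(-2) = 2 - 1*(-1/2) = 2 + 1/2 = 5/2 ≈ 2.5000)
G = 205 (G = 141 - 1*(-64) = 141 + 64 = 205)
G*(6*(k - 8) - 395) = 205*(6*(5/2 - 8) - 395) = 205*(6*(-11/2) - 395) = 205*(-33 - 395) = 205*(-428) = -87740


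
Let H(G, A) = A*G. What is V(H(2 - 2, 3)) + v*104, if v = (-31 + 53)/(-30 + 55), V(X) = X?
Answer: 2288/25 ≈ 91.520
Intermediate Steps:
v = 22/25 ≈ 0.88000
V(H(2 - 2, 3)) + v*104 = 3*(2 - 2) + (22/25)*104 = 3*0 + 2288/25 = 0 + 2288/25 = 2288/25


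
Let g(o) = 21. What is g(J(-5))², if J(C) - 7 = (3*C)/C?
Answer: 441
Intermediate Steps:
J(C) = 10 (J(C) = 7 + (3*C)/C = 7 + 3 = 10)
g(J(-5))² = 21² = 441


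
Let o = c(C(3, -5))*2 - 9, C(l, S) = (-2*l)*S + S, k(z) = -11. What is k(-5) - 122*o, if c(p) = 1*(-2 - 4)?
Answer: 2551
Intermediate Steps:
C(l, S) = S - 2*S*l (C(l, S) = -2*S*l + S = S - 2*S*l)
c(p) = -6 (c(p) = 1*(-6) = -6)
o = -21 (o = -6*2 - 9 = -12 - 9 = -21)
k(-5) - 122*o = -11 - 122*(-21) = -11 + 2562 = 2551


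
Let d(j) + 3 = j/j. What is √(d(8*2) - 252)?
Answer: I*√254 ≈ 15.937*I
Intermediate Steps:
d(j) = -2 (d(j) = -3 + j/j = -3 + 1 = -2)
√(d(8*2) - 252) = √(-2 - 252) = √(-254) = I*√254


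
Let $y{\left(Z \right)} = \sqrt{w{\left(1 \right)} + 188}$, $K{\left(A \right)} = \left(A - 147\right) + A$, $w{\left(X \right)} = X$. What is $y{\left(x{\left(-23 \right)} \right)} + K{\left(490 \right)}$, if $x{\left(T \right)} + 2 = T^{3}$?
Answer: $833 + 3 \sqrt{21} \approx 846.75$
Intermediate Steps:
$x{\left(T \right)} = -2 + T^{3}$
$K{\left(A \right)} = -147 + 2 A$ ($K{\left(A \right)} = \left(-147 + A\right) + A = -147 + 2 A$)
$y{\left(Z \right)} = 3 \sqrt{21}$ ($y{\left(Z \right)} = \sqrt{1 + 188} = \sqrt{189} = 3 \sqrt{21}$)
$y{\left(x{\left(-23 \right)} \right)} + K{\left(490 \right)} = 3 \sqrt{21} + \left(-147 + 2 \cdot 490\right) = 3 \sqrt{21} + \left(-147 + 980\right) = 3 \sqrt{21} + 833 = 833 + 3 \sqrt{21}$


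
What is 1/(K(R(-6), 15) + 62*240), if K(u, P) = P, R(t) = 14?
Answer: 1/14895 ≈ 6.7137e-5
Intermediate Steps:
1/(K(R(-6), 15) + 62*240) = 1/(15 + 62*240) = 1/(15 + 14880) = 1/14895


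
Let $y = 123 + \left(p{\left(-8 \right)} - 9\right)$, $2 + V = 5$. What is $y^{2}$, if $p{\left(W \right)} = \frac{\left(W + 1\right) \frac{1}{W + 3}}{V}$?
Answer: $\frac{2948089}{225} \approx 13103.0$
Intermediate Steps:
$V = 3$ ($V = -2 + 5 = 3$)
$p{\left(W \right)} = \frac{1 + W}{3 \left(3 + W\right)}$ ($p{\left(W \right)} = \frac{\left(W + 1\right) \frac{1}{W + 3}}{3} = \frac{1 + W}{3 + W} \frac{1}{3} = \frac{1 + W}{3 \left(3 + W\right)}$)
$y = \frac{1717}{15}$ ($y = 123 - \left(9 - \frac{1 - 8}{3 \left(3 - 8\right)}\right) = 123 - \left(9 - \frac{1}{3} \frac{1}{-5} \left(-7\right)\right) = 123 - \left(9 + \frac{1}{15} \left(-7\right)\right) = 123 + \left(\frac{7}{15} - 9\right) = 123 - \frac{128}{15} = \frac{1717}{15} \approx 114.47$)
$y^{2} = \left(\frac{1717}{15}\right)^{2} = \frac{2948089}{225}$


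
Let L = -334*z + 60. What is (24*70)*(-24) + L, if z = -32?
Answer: -29572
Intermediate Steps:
L = 10748 (L = -334*(-32) + 60 = 10688 + 60 = 10748)
(24*70)*(-24) + L = (24*70)*(-24) + 10748 = 1680*(-24) + 10748 = -40320 + 10748 = -29572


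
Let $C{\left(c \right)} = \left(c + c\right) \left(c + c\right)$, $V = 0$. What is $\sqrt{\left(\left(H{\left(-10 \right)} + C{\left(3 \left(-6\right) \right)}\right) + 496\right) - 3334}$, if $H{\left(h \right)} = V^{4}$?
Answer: $i \sqrt{1542} \approx 39.268 i$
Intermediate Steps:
$H{\left(h \right)} = 0$ ($H{\left(h \right)} = 0^{4} = 0$)
$C{\left(c \right)} = 4 c^{2}$ ($C{\left(c \right)} = 2 c 2 c = 4 c^{2}$)
$\sqrt{\left(\left(H{\left(-10 \right)} + C{\left(3 \left(-6\right) \right)}\right) + 496\right) - 3334} = \sqrt{\left(\left(0 + 4 \left(3 \left(-6\right)\right)^{2}\right) + 496\right) - 3334} = \sqrt{\left(\left(0 + 4 \left(-18\right)^{2}\right) + 496\right) - 3334} = \sqrt{\left(\left(0 + 4 \cdot 324\right) + 496\right) - 3334} = \sqrt{\left(\left(0 + 1296\right) + 496\right) - 3334} = \sqrt{\left(1296 + 496\right) - 3334} = \sqrt{1792 - 3334} = \sqrt{-1542} = i \sqrt{1542}$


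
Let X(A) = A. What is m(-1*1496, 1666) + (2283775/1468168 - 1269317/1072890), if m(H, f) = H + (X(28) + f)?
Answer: 1716883825997/8654850360 ≈ 198.37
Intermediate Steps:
m(H, f) = 28 + H + f (m(H, f) = H + (28 + f) = 28 + H + f)
m(-1*1496, 1666) + (2283775/1468168 - 1269317/1072890) = (28 - 1*1496 + 1666) + (2283775/1468168 - 1269317/1072890) = (28 - 1496 + 1666) + (2283775*(1/1468168) - 1269317*1/1072890) = 198 + (175675/112936 - 181331/153270) = 198 + 3223454717/8654850360 = 1716883825997/8654850360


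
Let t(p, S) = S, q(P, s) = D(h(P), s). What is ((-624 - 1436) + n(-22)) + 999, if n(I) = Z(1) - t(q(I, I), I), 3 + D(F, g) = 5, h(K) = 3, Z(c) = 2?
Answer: -1037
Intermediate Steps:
D(F, g) = 2 (D(F, g) = -3 + 5 = 2)
q(P, s) = 2
n(I) = 2 - I
((-624 - 1436) + n(-22)) + 999 = ((-624 - 1436) + (2 - 1*(-22))) + 999 = (-2060 + (2 + 22)) + 999 = (-2060 + 24) + 999 = -2036 + 999 = -1037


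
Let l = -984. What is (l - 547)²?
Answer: 2343961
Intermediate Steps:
(l - 547)² = (-984 - 547)² = (-1531)² = 2343961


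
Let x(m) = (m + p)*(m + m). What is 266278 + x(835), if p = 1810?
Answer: 4683428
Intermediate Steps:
x(m) = 2*m*(1810 + m) (x(m) = (m + 1810)*(m + m) = (1810 + m)*(2*m) = 2*m*(1810 + m))
266278 + x(835) = 266278 + 2*835*(1810 + 835) = 266278 + 2*835*2645 = 266278 + 4417150 = 4683428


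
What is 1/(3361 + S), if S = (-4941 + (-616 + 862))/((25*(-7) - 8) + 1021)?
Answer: 838/2811823 ≈ 0.00029803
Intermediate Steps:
S = -4695/838 (S = (-4941 + 246)/((-175 - 8) + 1021) = -4695/(-183 + 1021) = -4695/838 ≈ -5.6026)
1/(3361 + S) = 1/(3361 - 4695/838) = 1/(2811823/838) = 838/2811823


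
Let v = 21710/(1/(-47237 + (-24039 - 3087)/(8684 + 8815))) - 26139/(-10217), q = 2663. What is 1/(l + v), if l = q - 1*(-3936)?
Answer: -59595761/61117975123569784 ≈ -9.7509e-10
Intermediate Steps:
l = 6599 (l = 2663 - 1*(-3936) = 2663 + 3936 = 6599)
v = -61118368395996623/59595761 (v = 21710/(1/(-47237 - 27126/17499)) - 26139*(-1/10217) = 21710/(1/(-47237 - 27126*1/17499)) + 26139/10217 = 21710/(1/(-47237 - 9042/5833)) + 26139/10217 = 21710/(1/(-275542463/5833)) + 26139/10217 = 21710/(-5833/275542463) + 26139/10217 = 21710*(-275542463/5833) + 26139/10217 = -5982026871730/5833 + 26139/10217 = -61118368395996623/59595761 ≈ -1.0255e+9)
1/(l + v) = 1/(6599 - 61118368395996623/59595761) = 1/(-61117975123569784/59595761) = -59595761/61117975123569784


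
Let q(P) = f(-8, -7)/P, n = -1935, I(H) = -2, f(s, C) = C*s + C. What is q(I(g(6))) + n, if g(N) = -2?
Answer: -3919/2 ≈ -1959.5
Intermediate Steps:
f(s, C) = C + C*s
q(P) = 49/P (q(P) = (-7*(1 - 8))/P = (-7*(-7))/P = 49/P)
q(I(g(6))) + n = 49/(-2) - 1935 = 49*(-½) - 1935 = -49/2 - 1935 = -3919/2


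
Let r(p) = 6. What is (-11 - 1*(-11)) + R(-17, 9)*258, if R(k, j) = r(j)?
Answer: 1548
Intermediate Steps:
R(k, j) = 6
(-11 - 1*(-11)) + R(-17, 9)*258 = (-11 - 1*(-11)) + 6*258 = (-11 + 11) + 1548 = 0 + 1548 = 1548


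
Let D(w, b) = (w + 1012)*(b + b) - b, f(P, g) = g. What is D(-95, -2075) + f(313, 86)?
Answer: -3803389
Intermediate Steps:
D(w, b) = -b + 2*b*(1012 + w) (D(w, b) = (1012 + w)*(2*b) - b = 2*b*(1012 + w) - b = -b + 2*b*(1012 + w))
D(-95, -2075) + f(313, 86) = -2075*(2023 + 2*(-95)) + 86 = -2075*(2023 - 190) + 86 = -2075*1833 + 86 = -3803475 + 86 = -3803389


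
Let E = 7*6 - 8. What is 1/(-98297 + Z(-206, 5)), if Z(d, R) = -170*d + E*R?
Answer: -1/63107 ≈ -1.5846e-5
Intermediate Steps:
E = 34 (E = 42 - 8 = 34)
Z(d, R) = -170*d + 34*R
1/(-98297 + Z(-206, 5)) = 1/(-98297 + (-170*(-206) + 34*5)) = 1/(-98297 + (35020 + 170)) = 1/(-98297 + 35190) = 1/(-63107) = -1/63107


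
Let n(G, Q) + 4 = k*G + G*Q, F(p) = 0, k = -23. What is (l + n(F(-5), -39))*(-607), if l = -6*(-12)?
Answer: -41276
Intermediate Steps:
n(G, Q) = -4 - 23*G + G*Q (n(G, Q) = -4 + (-23*G + G*Q) = -4 - 23*G + G*Q)
l = 72
(l + n(F(-5), -39))*(-607) = (72 + (-4 - 23*0 + 0*(-39)))*(-607) = (72 + (-4 + 0 + 0))*(-607) = (72 - 4)*(-607) = 68*(-607) = -41276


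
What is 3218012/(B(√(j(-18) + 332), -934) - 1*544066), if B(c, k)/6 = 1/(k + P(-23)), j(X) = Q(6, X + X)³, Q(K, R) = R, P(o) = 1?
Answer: -250200433/42301132 ≈ -5.9147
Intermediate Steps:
j(X) = 8*X³ (j(X) = (X + X)³ = (2*X)³ = 8*X³)
B(c, k) = 6/(1 + k) (B(c, k) = 6/(k + 1) = 6/(1 + k))
3218012/(B(√(j(-18) + 332), -934) - 1*544066) = 3218012/(6/(1 - 934) - 1*544066) = 3218012/(6/(-933) - 544066) = 3218012/(6*(-1/933) - 544066) = 3218012/(-2/311 - 544066) = 3218012/(-169204528/311) = 3218012*(-311/169204528) = -250200433/42301132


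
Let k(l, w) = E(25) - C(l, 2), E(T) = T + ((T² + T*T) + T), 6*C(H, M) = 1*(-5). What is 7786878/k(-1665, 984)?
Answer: 46721268/7805 ≈ 5986.1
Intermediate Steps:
C(H, M) = -⅚ (C(H, M) = (1*(-5))/6 = (⅙)*(-5) = -⅚)
E(T) = 2*T + 2*T² (E(T) = T + ((T² + T²) + T) = T + (2*T² + T) = T + (T + 2*T²) = 2*T + 2*T²)
k(l, w) = 7805/6 (k(l, w) = 2*25*(1 + 25) - 1*(-⅚) = 2*25*26 + ⅚ = 1300 + ⅚ = 7805/6)
7786878/k(-1665, 984) = 7786878/(7805/6) = 7786878*(6/7805) = 46721268/7805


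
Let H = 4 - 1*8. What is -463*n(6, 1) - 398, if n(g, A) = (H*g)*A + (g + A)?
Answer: 7473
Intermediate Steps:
H = -4 (H = 4 - 8 = -4)
n(g, A) = A + g - 4*A*g (n(g, A) = (-4*g)*A + (g + A) = -4*A*g + (A + g) = A + g - 4*A*g)
-463*n(6, 1) - 398 = -463*(1 + 6 - 4*1*6) - 398 = -463*(1 + 6 - 24) - 398 = -463*(-17) - 398 = 7871 - 398 = 7473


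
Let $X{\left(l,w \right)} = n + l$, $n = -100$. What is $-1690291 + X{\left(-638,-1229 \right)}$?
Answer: $-1691029$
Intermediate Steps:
$X{\left(l,w \right)} = -100 + l$
$-1690291 + X{\left(-638,-1229 \right)} = -1690291 - 738 = -1691029$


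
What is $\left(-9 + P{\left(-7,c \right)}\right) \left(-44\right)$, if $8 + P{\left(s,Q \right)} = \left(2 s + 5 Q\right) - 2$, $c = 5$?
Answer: $352$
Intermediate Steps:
$P{\left(s,Q \right)} = -10 + 2 s + 5 Q$ ($P{\left(s,Q \right)} = -8 - \left(2 - 5 Q - 2 s\right) = -8 + \left(-2 + 2 s + 5 Q\right) = -10 + 2 s + 5 Q$)
$\left(-9 + P{\left(-7,c \right)}\right) \left(-44\right) = \left(-9 + \left(-10 + 2 \left(-7\right) + 5 \cdot 5\right)\right) \left(-44\right) = \left(-9 - -1\right) \left(-44\right) = \left(-9 + 1\right) \left(-44\right) = \left(-8\right) \left(-44\right) = 352$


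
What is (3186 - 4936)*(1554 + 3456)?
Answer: -8767500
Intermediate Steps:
(3186 - 4936)*(1554 + 3456) = -1750*5010 = -8767500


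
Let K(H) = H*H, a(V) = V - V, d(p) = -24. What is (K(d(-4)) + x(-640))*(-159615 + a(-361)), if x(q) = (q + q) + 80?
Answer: 99599760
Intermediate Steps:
x(q) = 80 + 2*q (x(q) = 2*q + 80 = 80 + 2*q)
a(V) = 0
K(H) = H²
(K(d(-4)) + x(-640))*(-159615 + a(-361)) = ((-24)² + (80 + 2*(-640)))*(-159615 + 0) = (576 + (80 - 1280))*(-159615) = (576 - 1200)*(-159615) = -624*(-159615) = 99599760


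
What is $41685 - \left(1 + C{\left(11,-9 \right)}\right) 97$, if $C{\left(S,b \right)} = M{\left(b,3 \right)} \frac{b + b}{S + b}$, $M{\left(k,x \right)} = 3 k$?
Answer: $18017$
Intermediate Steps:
$C{\left(S,b \right)} = \frac{6 b^{2}}{S + b}$ ($C{\left(S,b \right)} = 3 b \frac{b + b}{S + b} = 3 b \frac{2 b}{S + b} = \frac{6 b^{2}}{S + b}$)
$41685 - \left(1 + C{\left(11,-9 \right)}\right) 97 = 41685 - \left(1 + \frac{6 \left(-9\right)^{2}}{11 - 9}\right) 97 = 41685 - \left(1 + 6 \cdot 81 \cdot \frac{1}{2}\right) 97 = 41685 - \left(1 + 243\right) 97 = 41685 - 244 \cdot 97 = 41685 - 23668 = 18017$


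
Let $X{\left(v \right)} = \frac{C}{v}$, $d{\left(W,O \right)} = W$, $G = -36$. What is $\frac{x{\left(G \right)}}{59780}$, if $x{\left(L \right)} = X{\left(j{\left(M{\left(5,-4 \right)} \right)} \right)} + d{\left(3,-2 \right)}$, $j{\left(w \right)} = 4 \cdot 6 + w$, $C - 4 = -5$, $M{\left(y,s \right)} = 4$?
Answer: $\frac{83}{1673840} \approx 4.9587 \cdot 10^{-5}$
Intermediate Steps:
$C = -1$ ($C = 4 - 5 = -1$)
$j{\left(w \right)} = 24 + w$
$X{\left(v \right)} = - \frac{1}{v}$
$x{\left(L \right)} = \frac{83}{28}$ ($x{\left(L \right)} = - \frac{1}{24 + 4} + 3 = - \frac{1}{28} + 3 = \frac{83}{28}$)
$\frac{x{\left(G \right)}}{59780} = \frac{83}{28 \cdot 59780} = \frac{83}{28} \cdot \frac{1}{59780} = \frac{83}{1673840}$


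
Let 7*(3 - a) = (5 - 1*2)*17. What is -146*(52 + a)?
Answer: -48764/7 ≈ -6966.3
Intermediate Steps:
a = -30/7 (a = 3 - (5 - 1*2)*17/7 = 3 - (5 - 2)*17/7 = 3 - 3*17/7 = 3 - ⅐*51 = 3 - 51/7 = -30/7 ≈ -4.2857)
-146*(52 + a) = -146*(52 - 30/7) = -146*334/7 = -48764/7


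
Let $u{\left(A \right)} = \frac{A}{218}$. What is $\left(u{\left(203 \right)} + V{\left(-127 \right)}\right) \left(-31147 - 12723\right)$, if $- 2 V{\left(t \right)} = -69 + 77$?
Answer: $\frac{14674515}{109} \approx 1.3463 \cdot 10^{5}$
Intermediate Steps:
$u{\left(A \right)} = \frac{A}{218}$ ($u{\left(A \right)} = A \frac{1}{218} = \frac{A}{218}$)
$V{\left(t \right)} = -4$ ($V{\left(t \right)} = - \frac{-69 + 77}{2} = \left(- \frac{1}{2}\right) 8 = -4$)
$\left(u{\left(203 \right)} + V{\left(-127 \right)}\right) \left(-31147 - 12723\right) = \left(\frac{1}{218} \cdot 203 - 4\right) \left(-31147 - 12723\right) = \left(\frac{203}{218} - 4\right) \left(-43870\right) = \left(- \frac{669}{218}\right) \left(-43870\right) = \frac{14674515}{109}$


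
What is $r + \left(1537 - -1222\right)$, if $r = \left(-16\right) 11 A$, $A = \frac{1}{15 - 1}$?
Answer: $\frac{19225}{7} \approx 2746.4$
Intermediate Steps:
$A = \frac{1}{14} \approx 0.071429$
$r = - \frac{88}{7}$ ($r = \left(-16\right) 11 \cdot \frac{1}{14} = \left(-176\right) \frac{1}{14} = - \frac{88}{7} \approx -12.571$)
$r + \left(1537 - -1222\right) = - \frac{88}{7} + \left(1537 - -1222\right) = - \frac{88}{7} + \left(1537 + 1222\right) = - \frac{88}{7} + 2759 = \frac{19225}{7}$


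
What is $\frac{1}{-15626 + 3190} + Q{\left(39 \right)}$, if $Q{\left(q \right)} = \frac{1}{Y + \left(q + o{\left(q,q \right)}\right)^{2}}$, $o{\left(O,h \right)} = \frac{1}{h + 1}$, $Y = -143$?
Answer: $\frac{17689679}{27457705556} \approx 0.00064425$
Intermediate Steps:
$o{\left(O,h \right)} = \frac{1}{1 + h}$
$Q{\left(q \right)} = \frac{1}{-143 + \left(q + \frac{1}{1 + q}\right)^{2}}$
$\frac{1}{-15626 + 3190} + Q{\left(39 \right)} = \frac{1}{-15626 + 3190} + \frac{1}{-143 + \left(39 + \frac{1}{1 + 39}\right)^{2}} = \frac{1}{-12436} + \frac{1}{-143 + \left(39 + \frac{1}{40}\right)^{2}} = - \frac{1}{12436} + \frac{1}{-143 + \left(39 + \frac{1}{40}\right)^{2}} = - \frac{1}{12436} + \frac{1}{-143 + \left(\frac{1561}{40}\right)^{2}} = - \frac{1}{12436} + \frac{1}{-143 + \frac{2436721}{1600}} = - \frac{1}{12436} + \frac{1}{\frac{2207921}{1600}} = - \frac{1}{12436} + \frac{1600}{2207921} = \frac{17689679}{27457705556}$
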